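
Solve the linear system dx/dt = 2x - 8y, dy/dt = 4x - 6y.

Coefficient matrix A = [[2, -8], [4, -6]].
Characteristic polynomial det(A - λI) = λ^2 + 4λ + 20 = 0.
Eigenvalues λ = -2 ± 4i (complex conjugate pair).
For λ=-2+4i: an eigenvector is (1,1) - i(-1,0) = (1 + i, 1).
A real fundamental pair from Re and Im of e^((-2+4i)t)v: X_1 = e^(-2t)(cos(4t)·(1,1) + sin(4t)·(-1,0)), X_2 = e^(-2t)(sin(4t)·(1,1) - cos(4t)·(-1,0)).
General solution: C_1X_1 + C_2X_2.

x(t) = -C_1e^(-2t)sin(4t) + C_1e^(-2t)cos(4t) + C_2e^(-2t)sin(4t) + C_2e^(-2t)cos(4t), y(t) = C_1e^(-2t)cos(4t) + C_2e^(-2t)sin(4t)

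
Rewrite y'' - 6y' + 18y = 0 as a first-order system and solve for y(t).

Let x_1 = y, x_2 = y'. Then x_1' = x_2 and x_2' = -18x_1 + 6x_2.
A = [[0,1],[-18,6]]; det(A-λI) = λ^2 - 6λ + 18.
Eigenvalues λ = 3 ± 3i.

y(t) = c_1e^(3t)cos(3t) + c_2e^(3t)sin(3t)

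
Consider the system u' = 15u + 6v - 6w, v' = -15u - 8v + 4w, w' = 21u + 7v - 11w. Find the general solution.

u(t) = K_1e^(-3t) + K_3e^(3t), v(t) = -3K_1e^(-3t) - K_2e^(-4t) - K_3e^(3t), w(t) = -K_2e^(-4t) + K_3e^(3t)

Coefficient matrix A = [[15, 6, -6], [-15, -8, 4], [21, 7, -11]].
det(A - λI) = 0 gives eigenvalues λ = -3, -4, 3.
For λ=-3: eigenvector (1,-3,0).
For λ=-4: eigenvector (0,-1,-1).
For λ=3: eigenvector (1,-1,1).
General solution: K_1e^(-3t)(1,-3,0) + K_2e^(-4t)(0,-1,-1) + K_3e^(3t)(1,-1,1).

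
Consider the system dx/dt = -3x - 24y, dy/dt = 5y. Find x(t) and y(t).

x(t) = -c_1e^(-3t) - 3c_2e^(5t), y(t) = c_2e^(5t)

Coefficient matrix A = [[-3, -24], [0, 5]].
Characteristic polynomial det(A - λI) = λ^2 - 2λ - 15 = 0.
Eigenvalues λ = -3, 5.
For λ=-3: (A-λI) row 1 is [0, -24], so an eigenvector is (-1, 0).
For λ=5: (A-λI) row 1 is [-8, -24], so an eigenvector is (-3, 1).
General solution: c_1e^(-3t)(-1,0) + c_2e^(5t)(-3,1).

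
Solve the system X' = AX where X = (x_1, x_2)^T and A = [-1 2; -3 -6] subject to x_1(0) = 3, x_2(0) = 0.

Coefficient matrix A = [[-1, 2], [-3, -6]].
Characteristic polynomial det(A - λI) = λ^2 + 7λ + 12 = 0.
Eigenvalues λ = -3, -4.
For λ=-3: (A-λI) row 1 is [2, 2], so an eigenvector is (-1, 1).
For λ=-4: (A-λI) row 1 is [3, 2], so an eigenvector is (2, -3).
General solution: c_1e^(-3t)(-1,1) + c_2e^(-4t)(2,-3).
Applying x_1(0)=3, x_2(0)=0 gives c_1=-9, c_2=-3.

x_1(t) = 9e^(-3t) - 6e^(-4t), x_2(t) = -9e^(-3t) + 9e^(-4t)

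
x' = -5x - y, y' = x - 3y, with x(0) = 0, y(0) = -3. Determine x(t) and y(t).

x(t) = 3te^(-4t), y(t) = -3te^(-4t) - 3e^(-4t)

Coefficient matrix A = [[-5, -1], [1, -3]].
Characteristic polynomial det(A - λI) = λ^2 + 8λ + 16 = 0.
Single eigenvalue λ = -4 with algebraic multiplicity 2.
Eigenvector v = (1,-1); generalized eigenvector w with (A-λI)w=v is (2,-3).
General solution: e^(-4t)[c_1·v + c_2·(t·v + w)].
Applying x(0)=0, y(0)=-3 gives c_1=-6, c_2=3.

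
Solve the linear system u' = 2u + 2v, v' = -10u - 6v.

u(t) = c_1e^(-2t)cos(2t) + c_2e^(-2t)sin(2t), v(t) = -c_1e^(-2t)sin(2t) - 2c_1e^(-2t)cos(2t) - 2c_2e^(-2t)sin(2t) + c_2e^(-2t)cos(2t)

Coefficient matrix A = [[2, 2], [-10, -6]].
Characteristic polynomial det(A - λI) = λ^2 + 4λ + 8 = 0.
Eigenvalues λ = -2 ± 2i (complex conjugate pair).
For λ=-2+2i: an eigenvector is (1,-2) - i(0,-1) = (1, -2 + i).
A real fundamental pair from Re and Im of e^((-2+2i)t)v: X_1 = e^(-2t)(cos(2t)·(1,-2) + sin(2t)·(0,-1)), X_2 = e^(-2t)(sin(2t)·(1,-2) - cos(2t)·(0,-1)).
General solution: c_1X_1 + c_2X_2.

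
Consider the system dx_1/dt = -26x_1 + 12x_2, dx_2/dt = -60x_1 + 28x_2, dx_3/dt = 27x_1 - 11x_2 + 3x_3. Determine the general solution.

Coefficient matrix A = [[-26, 12, 0], [-60, 28, 0], [27, -11, 3]].
det(A - λI) = 0 gives eigenvalues λ = -2, 4, 3.
For λ=-2: eigenvector (1,2,-1).
For λ=4: eigenvector (2,5,-1).
For λ=3: eigenvector (0,0,1).
General solution: K_1e^(-2t)(1,2,-1) + K_2e^(4t)(2,5,-1) + K_3e^(3t)(0,0,1).

x_1(t) = K_1e^(-2t) + 2K_2e^(4t), x_2(t) = 2K_1e^(-2t) + 5K_2e^(4t), x_3(t) = -K_1e^(-2t) - K_2e^(4t) + K_3e^(3t)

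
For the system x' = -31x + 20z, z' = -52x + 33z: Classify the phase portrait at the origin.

A = [[-31,20],[-52,33]]; det(A-λI) = λ^2 - 2λ + 17.
λ = 1 ± 4i: positive real part.

unstable spiral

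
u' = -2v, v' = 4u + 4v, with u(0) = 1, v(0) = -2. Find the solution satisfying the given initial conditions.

u(t) = e^(2t)sin(2t) + e^(2t)cos(2t), v(t) = -2e^(2t)cos(2t)

Coefficient matrix A = [[0, -2], [4, 4]].
Characteristic polynomial det(A - λI) = λ^2 - 4λ + 8 = 0.
Eigenvalues λ = 2 ± 2i (complex conjugate pair).
For λ=2+2i: an eigenvector is (1,-1) - i(0,1) = (1, -1 - i).
A real fundamental pair from Re and Im of e^((2+2i)t)v: X_1 = e^(2t)(cos(2t)·(1,-1) + sin(2t)·(0,1)), X_2 = e^(2t)(sin(2t)·(1,-1) - cos(2t)·(0,1)).
General solution: K_1X_1 + K_2X_2.
Applying u(0)=1, v(0)=-2 gives K_1=1, K_2=1.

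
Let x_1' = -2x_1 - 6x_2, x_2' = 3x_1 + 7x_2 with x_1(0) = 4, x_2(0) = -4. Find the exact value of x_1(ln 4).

1024

A = [[-2,-6],[3,7]]; eigenvalues λ = 1, 4.
Eigenvectors: (2,-1) for λ=1, (1,-1) for λ=4.
From the initial condition, c_1 = 0, c_2 = 4.
x_1(ln 4) = (0)(4^1)(2) + (4)(4^4)(1) = 1024.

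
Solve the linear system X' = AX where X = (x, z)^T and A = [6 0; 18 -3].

Coefficient matrix A = [[6, 0], [18, -3]].
Characteristic polynomial det(A - λI) = λ^2 - 3λ - 18 = 0.
Eigenvalues λ = -3, 6.
For λ=-3: (A-λI) row 1 is [9, 0], so an eigenvector is (0, 1).
For λ=6: (A-λI) row 2 is [18, -9], so an eigenvector is (1, 2).
General solution: c_1e^(-3t)(0,1) + c_2e^(6t)(1,2).

x(t) = c_2e^(6t), z(t) = c_1e^(-3t) + 2c_2e^(6t)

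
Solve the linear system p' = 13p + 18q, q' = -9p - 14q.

p(t) = 2C_1e^(4t) - C_2e^(-5t), q(t) = -C_1e^(4t) + C_2e^(-5t)

Coefficient matrix A = [[13, 18], [-9, -14]].
Characteristic polynomial det(A - λI) = λ^2 + λ - 20 = 0.
Eigenvalues λ = 4, -5.
For λ=4: (A-λI) row 1 is [9, 18], so an eigenvector is (2, -1).
For λ=-5: (A-λI) row 1 is [18, 18], so an eigenvector is (-1, 1).
General solution: C_1e^(4t)(2,-1) + C_2e^(-5t)(-1,1).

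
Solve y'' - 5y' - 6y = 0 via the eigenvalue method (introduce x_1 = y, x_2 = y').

y(t) = C_1e^(-t) + C_2e^(6t)

Let x_1 = y, x_2 = y'. Then x_1' = x_2 and x_2' = 6x_1 + 5x_2.
A = [[0,1],[6,5]]; det(A-λI) = λ^2 - 5λ - 6.
Eigenvalues λ = -1, 6 with eigenvectors (1,-1), (1,6).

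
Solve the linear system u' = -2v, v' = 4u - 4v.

Coefficient matrix A = [[0, -2], [4, -4]].
Characteristic polynomial det(A - λI) = λ^2 + 4λ + 8 = 0.
Eigenvalues λ = -2 ± 2i (complex conjugate pair).
For λ=-2+2i: an eigenvector is (0,1) - i(-1,-1) = (0 + i, 1 + i).
A real fundamental pair from Re and Im of e^((-2+2i)t)v: X_1 = e^(-2t)(cos(2t)·(0,1) + sin(2t)·(-1,-1)), X_2 = e^(-2t)(sin(2t)·(0,1) - cos(2t)·(-1,-1)).
General solution: C_1X_1 + C_2X_2.

u(t) = -C_1e^(-2t)sin(2t) + C_2e^(-2t)cos(2t), v(t) = -C_1e^(-2t)sin(2t) + C_1e^(-2t)cos(2t) + C_2e^(-2t)sin(2t) + C_2e^(-2t)cos(2t)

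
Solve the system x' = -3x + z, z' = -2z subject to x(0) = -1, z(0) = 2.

x(t) = 2e^(-2t) - 3e^(-3t), z(t) = 2e^(-2t)

Coefficient matrix A = [[-3, 1], [0, -2]].
Characteristic polynomial det(A - λI) = λ^2 + 5λ + 6 = 0.
Eigenvalues λ = -2, -3.
For λ=-2: (A-λI) row 1 is [-1, 1], so an eigenvector is (-1, -1).
For λ=-3: (A-λI) row 1 is [0, 1], so an eigenvector is (1, 0).
General solution: C_1e^(-2t)(-1,-1) + C_2e^(-3t)(1,0).
Applying x(0)=-1, z(0)=2 gives C_1=-2, C_2=-3.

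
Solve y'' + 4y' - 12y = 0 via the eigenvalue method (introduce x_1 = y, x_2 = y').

y(t) = C_1e^(2t) + C_2e^(-6t)

Let x_1 = y, x_2 = y'. Then x_1' = x_2 and x_2' = 12x_1 - 4x_2.
A = [[0,1],[12,-4]]; det(A-λI) = λ^2 + 4λ - 12.
Eigenvalues λ = 2, -6 with eigenvectors (1,2), (1,-6).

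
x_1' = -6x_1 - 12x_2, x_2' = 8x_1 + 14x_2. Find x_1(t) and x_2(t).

Coefficient matrix A = [[-6, -12], [8, 14]].
Characteristic polynomial det(A - λI) = λ^2 - 8λ + 12 = 0.
Eigenvalues λ = 6, 2.
For λ=6: (A-λI) row 1 is [-12, -12], so an eigenvector is (-1, 1).
For λ=2: (A-λI) row 1 is [-8, -12], so an eigenvector is (-3, 2).
General solution: c_1e^(6t)(-1,1) + c_2e^(2t)(-3,2).

x_1(t) = -c_1e^(6t) - 3c_2e^(2t), x_2(t) = c_1e^(6t) + 2c_2e^(2t)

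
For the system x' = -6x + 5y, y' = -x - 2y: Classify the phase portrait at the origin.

A = [[-6,5],[-1,-2]]; det(A-λI) = λ^2 + 8λ + 17.
λ = -4 ± i: negative real part.

stable spiral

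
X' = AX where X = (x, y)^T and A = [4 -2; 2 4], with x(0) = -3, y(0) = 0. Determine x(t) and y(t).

Coefficient matrix A = [[4, -2], [2, 4]].
Characteristic polynomial det(A - λI) = λ^2 - 8λ + 20 = 0.
Eigenvalues λ = 4 ± 2i (complex conjugate pair).
For λ=4+2i: an eigenvector is (0,-1) - i(1,0) = (0 - i, -1).
A real fundamental pair from Re and Im of e^((4+2i)t)v: X_1 = e^(4t)(cos(2t)·(0,-1) + sin(2t)·(1,0)), X_2 = e^(4t)(sin(2t)·(0,-1) - cos(2t)·(1,0)).
General solution: C_1X_1 + C_2X_2.
Applying x(0)=-3, y(0)=0 gives C_1=0, C_2=3.

x(t) = -3e^(4t)cos(2t), y(t) = -3e^(4t)sin(2t)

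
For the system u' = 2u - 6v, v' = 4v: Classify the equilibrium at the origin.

A = [[2,-6],[0,4]]; det(A-λI) = λ^2 - 6λ + 8.
λ = 4, 2: both positive.

unstable node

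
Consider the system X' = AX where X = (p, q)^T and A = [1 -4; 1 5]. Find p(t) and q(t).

Coefficient matrix A = [[1, -4], [1, 5]].
Characteristic polynomial det(A - λI) = λ^2 - 6λ + 9 = 0.
Single eigenvalue λ = 3 with algebraic multiplicity 2.
Eigenvector v = (-2,1); generalized eigenvector w with (A-λI)w=v is (-3,2).
General solution: e^(3t)[K_1·v + K_2·(t·v + w)].

p(t) = -2K_1e^(3t) - 2K_2te^(3t) - 3K_2e^(3t), q(t) = K_1e^(3t) + K_2te^(3t) + 2K_2e^(3t)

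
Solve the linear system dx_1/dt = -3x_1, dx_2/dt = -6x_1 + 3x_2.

x_1(t) = C_1e^(-3t), x_2(t) = C_1e^(-3t) - C_2e^(3t)

Coefficient matrix A = [[-3, 0], [-6, 3]].
Characteristic polynomial det(A - λI) = λ^2 - 9 = 0.
Eigenvalues λ = -3, 3.
For λ=-3: (A-λI) row 2 is [-6, 6], so an eigenvector is (1, 1).
For λ=3: (A-λI) row 1 is [-6, 0], so an eigenvector is (0, -1).
General solution: C_1e^(-3t)(1,1) + C_2e^(3t)(0,-1).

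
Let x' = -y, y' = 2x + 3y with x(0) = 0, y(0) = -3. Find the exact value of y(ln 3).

A = [[0,-1],[2,3]]; eigenvalues λ = 1, 2.
Eigenvectors: (1,-1) for λ=1, (-1,2) for λ=2.
From the initial condition, c_1 = -3, c_2 = -3.
y(ln 3) = (-3)(3^1)(-1) + (-3)(3^2)(2) = -45.

-45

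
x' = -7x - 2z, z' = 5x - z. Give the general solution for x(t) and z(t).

Coefficient matrix A = [[-7, -2], [5, -1]].
Characteristic polynomial det(A - λI) = λ^2 + 8λ + 17 = 0.
Eigenvalues λ = -4 ± i (complex conjugate pair).
For λ=-4+i: an eigenvector is (1,-2) - i(1,-1) = (1 - i, -2 + i).
A real fundamental pair from Re and Im of e^((-4+i)t)v: X_1 = e^(-4t)(cos(t)·(1,-2) + sin(t)·(1,-1)), X_2 = e^(-4t)(sin(t)·(1,-2) - cos(t)·(1,-1)).
General solution: c_1X_1 + c_2X_2.

x(t) = c_1e^(-4t)sin(t) + c_1e^(-4t)cos(t) + c_2e^(-4t)sin(t) - c_2e^(-4t)cos(t), z(t) = -c_1e^(-4t)sin(t) - 2c_1e^(-4t)cos(t) - 2c_2e^(-4t)sin(t) + c_2e^(-4t)cos(t)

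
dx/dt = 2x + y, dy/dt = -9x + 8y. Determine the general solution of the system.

Coefficient matrix A = [[2, 1], [-9, 8]].
Characteristic polynomial det(A - λI) = λ^2 - 10λ + 25 = 0.
Single eigenvalue λ = 5 with algebraic multiplicity 2.
Eigenvector v = (-1,-3); generalized eigenvector w with (A-λI)w=v is (1,2).
General solution: e^(5t)[c_1·v + c_2·(t·v + w)].

x(t) = -c_1e^(5t) - c_2te^(5t) + c_2e^(5t), y(t) = -3c_1e^(5t) - 3c_2te^(5t) + 2c_2e^(5t)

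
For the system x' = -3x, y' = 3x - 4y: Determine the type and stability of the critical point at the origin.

stable node

A = [[-3,0],[3,-4]]; det(A-λI) = λ^2 + 7λ + 12.
λ = -4, -3: both negative.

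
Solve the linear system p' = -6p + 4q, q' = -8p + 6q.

p(t) = c_1e^(2t) + c_2e^(-2t), q(t) = 2c_1e^(2t) + c_2e^(-2t)

Coefficient matrix A = [[-6, 4], [-8, 6]].
Characteristic polynomial det(A - λI) = λ^2 - 4 = 0.
Eigenvalues λ = 2, -2.
For λ=2: (A-λI) row 1 is [-8, 4], so an eigenvector is (1, 2).
For λ=-2: (A-λI) row 1 is [-4, 4], so an eigenvector is (1, 1).
General solution: c_1e^(2t)(1,2) + c_2e^(-2t)(1,1).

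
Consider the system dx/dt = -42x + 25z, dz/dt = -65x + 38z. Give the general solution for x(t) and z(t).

x(t) = -2c_1e^(-2t)sin(5t) - c_1e^(-2t)cos(5t) - c_2e^(-2t)sin(5t) + 2c_2e^(-2t)cos(5t), z(t) = -3c_1e^(-2t)sin(5t) - 2c_1e^(-2t)cos(5t) - 2c_2e^(-2t)sin(5t) + 3c_2e^(-2t)cos(5t)

Coefficient matrix A = [[-42, 25], [-65, 38]].
Characteristic polynomial det(A - λI) = λ^2 + 4λ + 29 = 0.
Eigenvalues λ = -2 ± 5i (complex conjugate pair).
For λ=-2+5i: an eigenvector is (-1,-2) - i(-2,-3) = (-1 + 2i, -2 + 3i).
A real fundamental pair from Re and Im of e^((-2+5i)t)v: X_1 = e^(-2t)(cos(5t)·(-1,-2) + sin(5t)·(-2,-3)), X_2 = e^(-2t)(sin(5t)·(-1,-2) - cos(5t)·(-2,-3)).
General solution: c_1X_1 + c_2X_2.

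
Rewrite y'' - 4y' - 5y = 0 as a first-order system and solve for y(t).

y(t) = K_1e^(-t) + K_2e^(5t)

Let x_1 = y, x_2 = y'. Then x_1' = x_2 and x_2' = 5x_1 + 4x_2.
A = [[0,1],[5,4]]; det(A-λI) = λ^2 - 4λ - 5.
Eigenvalues λ = -1, 5 with eigenvectors (1,-1), (1,5).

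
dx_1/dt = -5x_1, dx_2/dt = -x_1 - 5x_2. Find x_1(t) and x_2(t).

Coefficient matrix A = [[-5, 0], [-1, -5]].
Characteristic polynomial det(A - λI) = λ^2 + 10λ + 25 = 0.
Single eigenvalue λ = -5 with algebraic multiplicity 2.
Eigenvector v = (0,1); generalized eigenvector w with (A-λI)w=v is (-1,1).
General solution: e^(-5t)[K_1·v + K_2·(t·v + w)].

x_1(t) = -K_2e^(-5t), x_2(t) = K_1e^(-5t) + K_2te^(-5t) + K_2e^(-5t)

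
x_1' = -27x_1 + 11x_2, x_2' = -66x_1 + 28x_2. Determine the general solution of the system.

Coefficient matrix A = [[-27, 11], [-66, 28]].
Characteristic polynomial det(A - λI) = λ^2 - λ - 30 = 0.
Eigenvalues λ = 6, -5.
For λ=6: (A-λI) row 1 is [-33, 11], so an eigenvector is (1, 3).
For λ=-5: (A-λI) row 1 is [-22, 11], so an eigenvector is (1, 2).
General solution: K_1e^(6t)(1,3) + K_2e^(-5t)(1,2).

x_1(t) = K_1e^(6t) + K_2e^(-5t), x_2(t) = 3K_1e^(6t) + 2K_2e^(-5t)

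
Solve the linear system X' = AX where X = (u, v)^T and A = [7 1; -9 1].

u(t) = C_1e^(4t) + C_2te^(4t), v(t) = -3C_1e^(4t) - 3C_2te^(4t) + C_2e^(4t)

Coefficient matrix A = [[7, 1], [-9, 1]].
Characteristic polynomial det(A - λI) = λ^2 - 8λ + 16 = 0.
Single eigenvalue λ = 4 with algebraic multiplicity 2.
Eigenvector v = (1,-3); generalized eigenvector w with (A-λI)w=v is (0,1).
General solution: e^(4t)[C_1·v + C_2·(t·v + w)].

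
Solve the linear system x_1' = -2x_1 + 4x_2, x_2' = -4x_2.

x_1(t) = -C_1e^(-2t) - 2C_2e^(-4t), x_2(t) = C_2e^(-4t)

Coefficient matrix A = [[-2, 4], [0, -4]].
Characteristic polynomial det(A - λI) = λ^2 + 6λ + 8 = 0.
Eigenvalues λ = -2, -4.
For λ=-2: (A-λI) row 1 is [0, 4], so an eigenvector is (-1, 0).
For λ=-4: (A-λI) row 1 is [2, 4], so an eigenvector is (-2, 1).
General solution: C_1e^(-2t)(-1,0) + C_2e^(-4t)(-2,1).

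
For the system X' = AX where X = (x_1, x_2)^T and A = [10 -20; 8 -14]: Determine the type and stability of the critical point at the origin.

stable spiral

A = [[10,-20],[8,-14]]; det(A-λI) = λ^2 + 4λ + 20.
λ = -2 ± 4i: negative real part.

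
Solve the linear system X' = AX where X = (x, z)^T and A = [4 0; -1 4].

Coefficient matrix A = [[4, 0], [-1, 4]].
Characteristic polynomial det(A - λI) = λ^2 - 8λ + 16 = 0.
Single eigenvalue λ = 4 with algebraic multiplicity 2.
Eigenvector v = (0,-1); generalized eigenvector w with (A-λI)w=v is (1,2).
General solution: e^(4t)[C_1·v + C_2·(t·v + w)].

x(t) = C_2e^(4t), z(t) = -C_1e^(4t) - C_2te^(4t) + 2C_2e^(4t)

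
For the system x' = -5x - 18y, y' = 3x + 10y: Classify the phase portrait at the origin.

unstable node

A = [[-5,-18],[3,10]]; det(A-λI) = λ^2 - 5λ + 4.
λ = 4, 1: both positive.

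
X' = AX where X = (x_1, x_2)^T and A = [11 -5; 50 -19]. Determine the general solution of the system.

Coefficient matrix A = [[11, -5], [50, -19]].
Characteristic polynomial det(A - λI) = λ^2 + 8λ + 41 = 0.
Eigenvalues λ = -4 ± 5i (complex conjugate pair).
For λ=-4+5i: an eigenvector is (0,1) - i(-1,-3) = (0 + i, 1 + 3i).
A real fundamental pair from Re and Im of e^((-4+5i)t)v: X_1 = e^(-4t)(cos(5t)·(0,1) + sin(5t)·(-1,-3)), X_2 = e^(-4t)(sin(5t)·(0,1) - cos(5t)·(-1,-3)).
General solution: c_1X_1 + c_2X_2.

x_1(t) = -c_1e^(-4t)sin(5t) + c_2e^(-4t)cos(5t), x_2(t) = -3c_1e^(-4t)sin(5t) + c_1e^(-4t)cos(5t) + c_2e^(-4t)sin(5t) + 3c_2e^(-4t)cos(5t)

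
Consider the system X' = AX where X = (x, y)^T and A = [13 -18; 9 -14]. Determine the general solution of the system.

x(t) = -K_1e^(-5t) - 2K_2e^(4t), y(t) = -K_1e^(-5t) - K_2e^(4t)

Coefficient matrix A = [[13, -18], [9, -14]].
Characteristic polynomial det(A - λI) = λ^2 + λ - 20 = 0.
Eigenvalues λ = -5, 4.
For λ=-5: (A-λI) row 1 is [18, -18], so an eigenvector is (-1, -1).
For λ=4: (A-λI) row 1 is [9, -18], so an eigenvector is (-2, -1).
General solution: K_1e^(-5t)(-1,-1) + K_2e^(4t)(-2,-1).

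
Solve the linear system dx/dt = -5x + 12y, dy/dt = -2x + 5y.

x(t) = 3c_1e^(-t) - 2c_2e^(t), y(t) = c_1e^(-t) - c_2e^(t)

Coefficient matrix A = [[-5, 12], [-2, 5]].
Characteristic polynomial det(A - λI) = λ^2 - 1 = 0.
Eigenvalues λ = -1, 1.
For λ=-1: (A-λI) row 1 is [-4, 12], so an eigenvector is (3, 1).
For λ=1: (A-λI) row 1 is [-6, 12], so an eigenvector is (-2, -1).
General solution: c_1e^(-t)(3,1) + c_2e^(t)(-2,-1).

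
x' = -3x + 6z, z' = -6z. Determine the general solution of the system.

x(t) = -c_1e^(-3t) - 2c_2e^(-6t), z(t) = c_2e^(-6t)

Coefficient matrix A = [[-3, 6], [0, -6]].
Characteristic polynomial det(A - λI) = λ^2 + 9λ + 18 = 0.
Eigenvalues λ = -3, -6.
For λ=-3: (A-λI) row 1 is [0, 6], so an eigenvector is (-1, 0).
For λ=-6: (A-λI) row 1 is [3, 6], so an eigenvector is (-2, 1).
General solution: c_1e^(-3t)(-1,0) + c_2e^(-6t)(-2,1).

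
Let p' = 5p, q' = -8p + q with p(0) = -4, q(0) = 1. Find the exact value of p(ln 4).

A = [[5,0],[-8,1]]; eigenvalues λ = 5, 1.
Eigenvectors: (1,-2) for λ=5, (0,1) for λ=1.
From the initial condition, c_1 = -4, c_2 = -7.
p(ln 4) = (-4)(4^5)(1) + (-7)(4^1)(0) = -4096.

-4096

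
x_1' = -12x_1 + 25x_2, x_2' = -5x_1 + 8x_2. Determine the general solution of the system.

x_1(t) = -c_1e^(-2t)sin(5t) - 2c_1e^(-2t)cos(5t) - 2c_2e^(-2t)sin(5t) + c_2e^(-2t)cos(5t), x_2(t) = -c_1e^(-2t)cos(5t) - c_2e^(-2t)sin(5t)

Coefficient matrix A = [[-12, 25], [-5, 8]].
Characteristic polynomial det(A - λI) = λ^2 + 4λ + 29 = 0.
Eigenvalues λ = -2 ± 5i (complex conjugate pair).
For λ=-2+5i: an eigenvector is (-2,-1) - i(-1,0) = (-2 + i, -1).
A real fundamental pair from Re and Im of e^((-2+5i)t)v: X_1 = e^(-2t)(cos(5t)·(-2,-1) + sin(5t)·(-1,0)), X_2 = e^(-2t)(sin(5t)·(-2,-1) - cos(5t)·(-1,0)).
General solution: c_1X_1 + c_2X_2.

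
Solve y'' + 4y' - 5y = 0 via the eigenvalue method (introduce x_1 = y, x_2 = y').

y(t) = c_1e^(t) + c_2e^(-5t)

Let x_1 = y, x_2 = y'. Then x_1' = x_2 and x_2' = 5x_1 - 4x_2.
A = [[0,1],[5,-4]]; det(A-λI) = λ^2 + 4λ - 5.
Eigenvalues λ = 1, -5 with eigenvectors (1,1), (1,-5).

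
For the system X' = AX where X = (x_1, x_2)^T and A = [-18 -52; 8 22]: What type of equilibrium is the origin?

A = [[-18,-52],[8,22]]; det(A-λI) = λ^2 - 4λ + 20.
λ = 2 ± 4i: positive real part.

unstable spiral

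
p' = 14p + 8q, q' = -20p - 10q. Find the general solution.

Coefficient matrix A = [[14, 8], [-20, -10]].
Characteristic polynomial det(A - λI) = λ^2 - 4λ + 20 = 0.
Eigenvalues λ = 2 ± 4i (complex conjugate pair).
For λ=2+4i: an eigenvector is (1,-2) - i(-1,1) = (1 + i, -2 - i).
A real fundamental pair from Re and Im of e^((2+4i)t)v: X_1 = e^(2t)(cos(4t)·(1,-2) + sin(4t)·(-1,1)), X_2 = e^(2t)(sin(4t)·(1,-2) - cos(4t)·(-1,1)).
General solution: C_1X_1 + C_2X_2.

p(t) = -C_1e^(2t)sin(4t) + C_1e^(2t)cos(4t) + C_2e^(2t)sin(4t) + C_2e^(2t)cos(4t), q(t) = C_1e^(2t)sin(4t) - 2C_1e^(2t)cos(4t) - 2C_2e^(2t)sin(4t) - C_2e^(2t)cos(4t)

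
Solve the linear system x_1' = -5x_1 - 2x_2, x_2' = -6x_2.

Coefficient matrix A = [[-5, -2], [0, -6]].
Characteristic polynomial det(A - λI) = λ^2 + 11λ + 30 = 0.
Eigenvalues λ = -5, -6.
For λ=-5: (A-λI) row 1 is [0, -2], so an eigenvector is (1, 0).
For λ=-6: (A-λI) row 1 is [1, -2], so an eigenvector is (2, 1).
General solution: c_1e^(-5t)(1,0) + c_2e^(-6t)(2,1).

x_1(t) = c_1e^(-5t) + 2c_2e^(-6t), x_2(t) = c_2e^(-6t)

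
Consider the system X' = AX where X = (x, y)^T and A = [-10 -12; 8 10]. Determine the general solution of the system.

x(t) = -3C_1e^(-2t) + C_2e^(2t), y(t) = 2C_1e^(-2t) - C_2e^(2t)

Coefficient matrix A = [[-10, -12], [8, 10]].
Characteristic polynomial det(A - λI) = λ^2 - 4 = 0.
Eigenvalues λ = -2, 2.
For λ=-2: (A-λI) row 1 is [-8, -12], so an eigenvector is (-3, 2).
For λ=2: (A-λI) row 1 is [-12, -12], so an eigenvector is (1, -1).
General solution: C_1e^(-2t)(-3,2) + C_2e^(2t)(1,-1).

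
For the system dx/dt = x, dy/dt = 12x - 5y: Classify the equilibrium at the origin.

A = [[1,0],[12,-5]]; det(A-λI) = λ^2 + 4λ - 5.
λ = 1, -5: opposite signs.

saddle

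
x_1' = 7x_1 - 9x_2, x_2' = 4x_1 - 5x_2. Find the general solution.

x_1(t) = 3K_1e^(t) + 3K_2te^(t) - K_2e^(t), x_2(t) = 2K_1e^(t) + 2K_2te^(t) - K_2e^(t)

Coefficient matrix A = [[7, -9], [4, -5]].
Characteristic polynomial det(A - λI) = λ^2 - 2λ + 1 = 0.
Single eigenvalue λ = 1 with algebraic multiplicity 2.
Eigenvector v = (3,2); generalized eigenvector w with (A-λI)w=v is (-1,-1).
General solution: e^(t)[K_1·v + K_2·(t·v + w)].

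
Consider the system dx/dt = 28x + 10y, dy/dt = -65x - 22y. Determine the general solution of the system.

Coefficient matrix A = [[28, 10], [-65, -22]].
Characteristic polynomial det(A - λI) = λ^2 - 6λ + 34 = 0.
Eigenvalues λ = 3 ± 5i (complex conjugate pair).
For λ=3+5i: an eigenvector is (-1,3) - i(1,-2) = (-1 - i, 3 + 2i).
A real fundamental pair from Re and Im of e^((3+5i)t)v: X_1 = e^(3t)(cos(5t)·(-1,3) + sin(5t)·(1,-2)), X_2 = e^(3t)(sin(5t)·(-1,3) - cos(5t)·(1,-2)).
General solution: K_1X_1 + K_2X_2.

x(t) = K_1e^(3t)sin(5t) - K_1e^(3t)cos(5t) - K_2e^(3t)sin(5t) - K_2e^(3t)cos(5t), y(t) = -2K_1e^(3t)sin(5t) + 3K_1e^(3t)cos(5t) + 3K_2e^(3t)sin(5t) + 2K_2e^(3t)cos(5t)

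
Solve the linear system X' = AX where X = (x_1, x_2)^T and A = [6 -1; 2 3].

Coefficient matrix A = [[6, -1], [2, 3]].
Characteristic polynomial det(A - λI) = λ^2 - 9λ + 20 = 0.
Eigenvalues λ = 4, 5.
For λ=4: (A-λI) row 1 is [2, -1], so an eigenvector is (-1, -2).
For λ=5: (A-λI) row 1 is [1, -1], so an eigenvector is (1, 1).
General solution: K_1e^(4t)(-1,-2) + K_2e^(5t)(1,1).

x_1(t) = -K_1e^(4t) + K_2e^(5t), x_2(t) = -2K_1e^(4t) + K_2e^(5t)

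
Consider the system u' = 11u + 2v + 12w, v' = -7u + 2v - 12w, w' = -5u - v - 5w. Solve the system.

Coefficient matrix A = [[11, 2, 12], [-7, 2, -12], [-5, -1, -5]].
det(A - λI) = 0 gives eigenvalues λ = 1, 3, 4.
For λ=1: eigenvector (-3,3,2).
For λ=3: eigenvector (-2,2,1).
For λ=4: eigenvector (2,-1,-1).
General solution: C_1e^(t)(-3,3,2) + C_2e^(3t)(-2,2,1) + C_3e^(4t)(2,-1,-1).

u(t) = -3C_1e^(t) - 2C_2e^(3t) + 2C_3e^(4t), v(t) = 3C_1e^(t) + 2C_2e^(3t) - C_3e^(4t), w(t) = 2C_1e^(t) + C_2e^(3t) - C_3e^(4t)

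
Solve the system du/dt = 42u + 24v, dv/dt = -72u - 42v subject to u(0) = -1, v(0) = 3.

u(t) = 2e^(6t) - 3e^(-6t), v(t) = -3e^(6t) + 6e^(-6t)

Coefficient matrix A = [[42, 24], [-72, -42]].
Characteristic polynomial det(A - λI) = λ^2 - 36 = 0.
Eigenvalues λ = 6, -6.
For λ=6: (A-λI) row 1 is [36, 24], so an eigenvector is (-2, 3).
For λ=-6: (A-λI) row 1 is [48, 24], so an eigenvector is (-1, 2).
General solution: K_1e^(6t)(-2,3) + K_2e^(-6t)(-1,2).
Applying u(0)=-1, v(0)=3 gives K_1=-1, K_2=3.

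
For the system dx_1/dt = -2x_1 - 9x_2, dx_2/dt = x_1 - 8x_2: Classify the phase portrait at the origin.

A = [[-2,-9],[1,-8]]; det(A-λI) = λ^2 + 10λ + 25.
repeated λ = -5 with a single eigenvector.

stable improper node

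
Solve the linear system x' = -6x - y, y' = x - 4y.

Coefficient matrix A = [[-6, -1], [1, -4]].
Characteristic polynomial det(A - λI) = λ^2 + 10λ + 25 = 0.
Single eigenvalue λ = -5 with algebraic multiplicity 2.
Eigenvector v = (1,-1); generalized eigenvector w with (A-λI)w=v is (1,-2).
General solution: e^(-5t)[C_1·v + C_2·(t·v + w)].

x(t) = C_1e^(-5t) + C_2te^(-5t) + C_2e^(-5t), y(t) = -C_1e^(-5t) - C_2te^(-5t) - 2C_2e^(-5t)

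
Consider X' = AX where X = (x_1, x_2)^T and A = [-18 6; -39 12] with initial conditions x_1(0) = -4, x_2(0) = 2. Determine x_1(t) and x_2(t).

Coefficient matrix A = [[-18, 6], [-39, 12]].
Characteristic polynomial det(A - λI) = λ^2 + 6λ + 18 = 0.
Eigenvalues λ = -3 ± 3i (complex conjugate pair).
For λ=-3+3i: an eigenvector is (1,3) - i(1,2) = (1 - i, 3 - 2i).
A real fundamental pair from Re and Im of e^((-3+3i)t)v: X_1 = e^(-3t)(cos(3t)·(1,3) + sin(3t)·(1,2)), X_2 = e^(-3t)(sin(3t)·(1,3) - cos(3t)·(1,2)).
General solution: K_1X_1 + K_2X_2.
Applying x_1(0)=-4, x_2(0)=2 gives K_1=10, K_2=14.

x_1(t) = 24e^(-3t)sin(3t) - 4e^(-3t)cos(3t), x_2(t) = 62e^(-3t)sin(3t) + 2e^(-3t)cos(3t)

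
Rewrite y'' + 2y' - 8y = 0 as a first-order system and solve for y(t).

Let x_1 = y, x_2 = y'. Then x_1' = x_2 and x_2' = 8x_1 - 2x_2.
A = [[0,1],[8,-2]]; det(A-λI) = λ^2 + 2λ - 8.
Eigenvalues λ = -4, 2 with eigenvectors (1,-4), (1,2).

y(t) = C_1e^(-4t) + C_2e^(2t)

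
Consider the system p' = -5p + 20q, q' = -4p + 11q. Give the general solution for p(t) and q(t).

Coefficient matrix A = [[-5, 20], [-4, 11]].
Characteristic polynomial det(A - λI) = λ^2 - 6λ + 25 = 0.
Eigenvalues λ = 3 ± 4i (complex conjugate pair).
For λ=3+4i: an eigenvector is (-1,0) - i(2,1) = (-1 - 2i, 0 - i).
A real fundamental pair from Re and Im of e^((3+4i)t)v: X_1 = e^(3t)(cos(4t)·(-1,0) + sin(4t)·(2,1)), X_2 = e^(3t)(sin(4t)·(-1,0) - cos(4t)·(2,1)).
General solution: C_1X_1 + C_2X_2.

p(t) = 2C_1e^(3t)sin(4t) - C_1e^(3t)cos(4t) - C_2e^(3t)sin(4t) - 2C_2e^(3t)cos(4t), q(t) = C_1e^(3t)sin(4t) - C_2e^(3t)cos(4t)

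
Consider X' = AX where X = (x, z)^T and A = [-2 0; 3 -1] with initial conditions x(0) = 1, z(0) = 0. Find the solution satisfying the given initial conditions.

Coefficient matrix A = [[-2, 0], [3, -1]].
Characteristic polynomial det(A - λI) = λ^2 + 3λ + 2 = 0.
Eigenvalues λ = -1, -2.
For λ=-1: (A-λI) row 1 is [-1, 0], so an eigenvector is (0, 1).
For λ=-2: (A-λI) row 2 is [3, 1], so an eigenvector is (1, -3).
General solution: K_1e^(-t)(0,1) + K_2e^(-2t)(1,-3).
Applying x(0)=1, z(0)=0 gives K_1=3, K_2=1.

x(t) = e^(-2t), z(t) = 3e^(-t) - 3e^(-2t)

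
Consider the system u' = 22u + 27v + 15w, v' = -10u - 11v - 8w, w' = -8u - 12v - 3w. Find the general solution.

u(t) = 3K_1e^(4t) - 2K_2e^(t) + 3K_3e^(3t), v(t) = -2K_1e^(4t) + K_2e^(t) - K_3e^(3t), w(t) = K_2e^(t) - 2K_3e^(3t)

Coefficient matrix A = [[22, 27, 15], [-10, -11, -8], [-8, -12, -3]].
det(A - λI) = 0 gives eigenvalues λ = 4, 1, 3.
For λ=4: eigenvector (3,-2,0).
For λ=1: eigenvector (-2,1,1).
For λ=3: eigenvector (3,-1,-2).
General solution: K_1e^(4t)(3,-2,0) + K_2e^(t)(-2,1,1) + K_3e^(3t)(3,-1,-2).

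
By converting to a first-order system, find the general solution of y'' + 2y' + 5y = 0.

y(t) = c_1e^(-t)cos(2t) + c_2e^(-t)sin(2t)

Let x_1 = y, x_2 = y'. Then x_1' = x_2 and x_2' = -5x_1 - 2x_2.
A = [[0,1],[-5,-2]]; det(A-λI) = λ^2 + 2λ + 5.
Eigenvalues λ = -1 ± 2i.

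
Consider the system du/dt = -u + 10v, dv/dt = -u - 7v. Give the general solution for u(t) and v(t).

Coefficient matrix A = [[-1, 10], [-1, -7]].
Characteristic polynomial det(A - λI) = λ^2 + 8λ + 17 = 0.
Eigenvalues λ = -4 ± i (complex conjugate pair).
For λ=-4+i: an eigenvector is (1,0) - i(3,-1) = (1 - 3i, 0 + i).
A real fundamental pair from Re and Im of e^((-4+i)t)v: X_1 = e^(-4t)(cos(t)·(1,0) + sin(t)·(3,-1)), X_2 = e^(-4t)(sin(t)·(1,0) - cos(t)·(3,-1)).
General solution: c_1X_1 + c_2X_2.

u(t) = 3c_1e^(-4t)sin(t) + c_1e^(-4t)cos(t) + c_2e^(-4t)sin(t) - 3c_2e^(-4t)cos(t), v(t) = -c_1e^(-4t)sin(t) + c_2e^(-4t)cos(t)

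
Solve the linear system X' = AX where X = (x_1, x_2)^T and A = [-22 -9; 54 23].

x_1(t) = K_1e^(5t) + K_2e^(-4t), x_2(t) = -3K_1e^(5t) - 2K_2e^(-4t)

Coefficient matrix A = [[-22, -9], [54, 23]].
Characteristic polynomial det(A - λI) = λ^2 - λ - 20 = 0.
Eigenvalues λ = 5, -4.
For λ=5: (A-λI) row 1 is [-27, -9], so an eigenvector is (1, -3).
For λ=-4: (A-λI) row 1 is [-18, -9], so an eigenvector is (1, -2).
General solution: K_1e^(5t)(1,-3) + K_2e^(-4t)(1,-2).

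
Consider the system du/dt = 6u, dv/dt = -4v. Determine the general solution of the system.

u(t) = -K_2e^(6t), v(t) = K_1e^(-4t)

Coefficient matrix A = [[6, 0], [0, -4]].
Characteristic polynomial det(A - λI) = λ^2 - 2λ - 24 = 0.
Eigenvalues λ = -4, 6.
For λ=-4: (A-λI) row 1 is [10, 0], so an eigenvector is (0, 1).
For λ=6: (A-λI) row 2 is [0, -10], so an eigenvector is (-1, 0).
General solution: K_1e^(-4t)(0,1) + K_2e^(6t)(-1,0).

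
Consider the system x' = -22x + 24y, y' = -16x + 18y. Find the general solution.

Coefficient matrix A = [[-22, 24], [-16, 18]].
Characteristic polynomial det(A - λI) = λ^2 + 4λ - 12 = 0.
Eigenvalues λ = -6, 2.
For λ=-6: (A-λI) row 1 is [-16, 24], so an eigenvector is (-3, -2).
For λ=2: (A-λI) row 1 is [-24, 24], so an eigenvector is (1, 1).
General solution: c_1e^(-6t)(-3,-2) + c_2e^(2t)(1,1).

x(t) = -3c_1e^(-6t) + c_2e^(2t), y(t) = -2c_1e^(-6t) + c_2e^(2t)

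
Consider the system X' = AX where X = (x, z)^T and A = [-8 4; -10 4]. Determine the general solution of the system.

x(t) = -C_1e^(-2t)sin(2t) - C_1e^(-2t)cos(2t) - C_2e^(-2t)sin(2t) + C_2e^(-2t)cos(2t), z(t) = -C_1e^(-2t)sin(2t) - 2C_1e^(-2t)cos(2t) - 2C_2e^(-2t)sin(2t) + C_2e^(-2t)cos(2t)

Coefficient matrix A = [[-8, 4], [-10, 4]].
Characteristic polynomial det(A - λI) = λ^2 + 4λ + 8 = 0.
Eigenvalues λ = -2 ± 2i (complex conjugate pair).
For λ=-2+2i: an eigenvector is (-1,-2) - i(-1,-1) = (-1 + i, -2 + i).
A real fundamental pair from Re and Im of e^((-2+2i)t)v: X_1 = e^(-2t)(cos(2t)·(-1,-2) + sin(2t)·(-1,-1)), X_2 = e^(-2t)(sin(2t)·(-1,-2) - cos(2t)·(-1,-1)).
General solution: C_1X_1 + C_2X_2.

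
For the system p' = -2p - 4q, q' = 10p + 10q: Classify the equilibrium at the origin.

unstable spiral

A = [[-2,-4],[10,10]]; det(A-λI) = λ^2 - 8λ + 20.
λ = 4 ± 2i: positive real part.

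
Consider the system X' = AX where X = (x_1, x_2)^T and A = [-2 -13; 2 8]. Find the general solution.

x_1(t) = -2K_1e^(3t)sin(t) + 3K_1e^(3t)cos(t) + 3K_2e^(3t)sin(t) + 2K_2e^(3t)cos(t), x_2(t) = K_1e^(3t)sin(t) - K_1e^(3t)cos(t) - K_2e^(3t)sin(t) - K_2e^(3t)cos(t)

Coefficient matrix A = [[-2, -13], [2, 8]].
Characteristic polynomial det(A - λI) = λ^2 - 6λ + 10 = 0.
Eigenvalues λ = 3 ± i (complex conjugate pair).
For λ=3+i: an eigenvector is (3,-1) - i(-2,1) = (3 + 2i, -1 - i).
A real fundamental pair from Re and Im of e^((3+i)t)v: X_1 = e^(3t)(cos(t)·(3,-1) + sin(t)·(-2,1)), X_2 = e^(3t)(sin(t)·(3,-1) - cos(t)·(-2,1)).
General solution: K_1X_1 + K_2X_2.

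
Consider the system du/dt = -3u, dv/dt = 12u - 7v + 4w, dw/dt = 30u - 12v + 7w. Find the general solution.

Coefficient matrix A = [[-3, 0, 0], [12, -7, 4], [30, -12, 7]].
det(A - λI) = 0 gives eigenvalues λ = -1, 1, -3.
For λ=-1: eigenvector (0,-2,-3).
For λ=1: eigenvector (0,1,2).
For λ=-3: eigenvector (1,0,-3).
General solution: C_1e^(-t)(0,-2,-3) + C_2e^(t)(0,1,2) + C_3e^(-3t)(1,0,-3).

u(t) = C_3e^(-3t), v(t) = -2C_1e^(-t) + C_2e^(t), w(t) = -3C_1e^(-t) + 2C_2e^(t) - 3C_3e^(-3t)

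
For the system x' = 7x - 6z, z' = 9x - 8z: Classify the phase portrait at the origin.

saddle

A = [[7,-6],[9,-8]]; det(A-λI) = λ^2 + λ - 2.
λ = -2, 1: opposite signs.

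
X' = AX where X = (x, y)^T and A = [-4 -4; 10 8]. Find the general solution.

x(t) = K_1e^(2t)sin(2t) - K_1e^(2t)cos(2t) - K_2e^(2t)sin(2t) - K_2e^(2t)cos(2t), y(t) = -2K_1e^(2t)sin(2t) + K_1e^(2t)cos(2t) + K_2e^(2t)sin(2t) + 2K_2e^(2t)cos(2t)

Coefficient matrix A = [[-4, -4], [10, 8]].
Characteristic polynomial det(A - λI) = λ^2 - 4λ + 8 = 0.
Eigenvalues λ = 2 ± 2i (complex conjugate pair).
For λ=2+2i: an eigenvector is (-1,1) - i(1,-2) = (-1 - i, 1 + 2i).
A real fundamental pair from Re and Im of e^((2+2i)t)v: X_1 = e^(2t)(cos(2t)·(-1,1) + sin(2t)·(1,-2)), X_2 = e^(2t)(sin(2t)·(-1,1) - cos(2t)·(1,-2)).
General solution: K_1X_1 + K_2X_2.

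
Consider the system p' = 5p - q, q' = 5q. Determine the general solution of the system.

p(t) = -c_1e^(5t) - c_2te^(5t) - c_2e^(5t), q(t) = c_2e^(5t)

Coefficient matrix A = [[5, -1], [0, 5]].
Characteristic polynomial det(A - λI) = λ^2 - 10λ + 25 = 0.
Single eigenvalue λ = 5 with algebraic multiplicity 2.
Eigenvector v = (-1,0); generalized eigenvector w with (A-λI)w=v is (-1,1).
General solution: e^(5t)[c_1·v + c_2·(t·v + w)].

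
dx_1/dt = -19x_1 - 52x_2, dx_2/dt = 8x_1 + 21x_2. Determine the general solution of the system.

x_1(t) = -3c_1e^(t)sin(4t) - 2c_1e^(t)cos(4t) - 2c_2e^(t)sin(4t) + 3c_2e^(t)cos(4t), x_2(t) = c_1e^(t)sin(4t) + c_1e^(t)cos(4t) + c_2e^(t)sin(4t) - c_2e^(t)cos(4t)

Coefficient matrix A = [[-19, -52], [8, 21]].
Characteristic polynomial det(A - λI) = λ^2 - 2λ + 17 = 0.
Eigenvalues λ = 1 ± 4i (complex conjugate pair).
For λ=1+4i: an eigenvector is (-2,1) - i(-3,1) = (-2 + 3i, 1 - i).
A real fundamental pair from Re and Im of e^((1+4i)t)v: X_1 = e^(t)(cos(4t)·(-2,1) + sin(4t)·(-3,1)), X_2 = e^(t)(sin(4t)·(-2,1) - cos(4t)·(-3,1)).
General solution: c_1X_1 + c_2X_2.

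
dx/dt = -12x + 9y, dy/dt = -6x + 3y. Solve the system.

Coefficient matrix A = [[-12, 9], [-6, 3]].
Characteristic polynomial det(A - λI) = λ^2 + 9λ + 18 = 0.
Eigenvalues λ = -3, -6.
For λ=-3: (A-λI) row 1 is [-9, 9], so an eigenvector is (1, 1).
For λ=-6: (A-λI) row 1 is [-6, 9], so an eigenvector is (-3, -2).
General solution: C_1e^(-3t)(1,1) + C_2e^(-6t)(-3,-2).

x(t) = C_1e^(-3t) - 3C_2e^(-6t), y(t) = C_1e^(-3t) - 2C_2e^(-6t)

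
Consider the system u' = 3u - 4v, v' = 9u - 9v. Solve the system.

u(t) = 2c_1e^(-3t) + 2c_2te^(-3t) + c_2e^(-3t), v(t) = 3c_1e^(-3t) + 3c_2te^(-3t) + c_2e^(-3t)

Coefficient matrix A = [[3, -4], [9, -9]].
Characteristic polynomial det(A - λI) = λ^2 + 6λ + 9 = 0.
Single eigenvalue λ = -3 with algebraic multiplicity 2.
Eigenvector v = (2,3); generalized eigenvector w with (A-λI)w=v is (1,1).
General solution: e^(-3t)[c_1·v + c_2·(t·v + w)].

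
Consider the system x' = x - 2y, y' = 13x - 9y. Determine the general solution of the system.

x(t) = C_1e^(-4t)sin(t) - C_1e^(-4t)cos(t) - C_2e^(-4t)sin(t) - C_2e^(-4t)cos(t), y(t) = 2C_1e^(-4t)sin(t) - 3C_1e^(-4t)cos(t) - 3C_2e^(-4t)sin(t) - 2C_2e^(-4t)cos(t)

Coefficient matrix A = [[1, -2], [13, -9]].
Characteristic polynomial det(A - λI) = λ^2 + 8λ + 17 = 0.
Eigenvalues λ = -4 ± i (complex conjugate pair).
For λ=-4+i: an eigenvector is (-1,-3) - i(1,2) = (-1 - i, -3 - 2i).
A real fundamental pair from Re and Im of e^((-4+i)t)v: X_1 = e^(-4t)(cos(t)·(-1,-3) + sin(t)·(1,2)), X_2 = e^(-4t)(sin(t)·(-1,-3) - cos(t)·(1,2)).
General solution: C_1X_1 + C_2X_2.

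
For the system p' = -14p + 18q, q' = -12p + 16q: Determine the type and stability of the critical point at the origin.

A = [[-14,18],[-12,16]]; det(A-λI) = λ^2 - 2λ - 8.
λ = 4, -2: opposite signs.

saddle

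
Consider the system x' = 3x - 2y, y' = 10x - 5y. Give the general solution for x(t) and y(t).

x(t) = -K_1e^(-t)sin(2t) + K_2e^(-t)cos(2t), y(t) = -2K_1e^(-t)sin(2t) + K_1e^(-t)cos(2t) + K_2e^(-t)sin(2t) + 2K_2e^(-t)cos(2t)

Coefficient matrix A = [[3, -2], [10, -5]].
Characteristic polynomial det(A - λI) = λ^2 + 2λ + 5 = 0.
Eigenvalues λ = -1 ± 2i (complex conjugate pair).
For λ=-1+2i: an eigenvector is (0,1) - i(-1,-2) = (0 + i, 1 + 2i).
A real fundamental pair from Re and Im of e^((-1+2i)t)v: X_1 = e^(-t)(cos(2t)·(0,1) + sin(2t)·(-1,-2)), X_2 = e^(-t)(sin(2t)·(0,1) - cos(2t)·(-1,-2)).
General solution: K_1X_1 + K_2X_2.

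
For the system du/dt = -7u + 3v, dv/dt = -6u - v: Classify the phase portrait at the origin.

A = [[-7,3],[-6,-1]]; det(A-λI) = λ^2 + 8λ + 25.
λ = -4 ± 3i: negative real part.

stable spiral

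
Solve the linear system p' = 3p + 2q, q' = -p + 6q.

Coefficient matrix A = [[3, 2], [-1, 6]].
Characteristic polynomial det(A - λI) = λ^2 - 9λ + 20 = 0.
Eigenvalues λ = 5, 4.
For λ=5: (A-λI) row 1 is [-2, 2], so an eigenvector is (-1, -1).
For λ=4: (A-λI) row 1 is [-1, 2], so an eigenvector is (-2, -1).
General solution: c_1e^(5t)(-1,-1) + c_2e^(4t)(-2,-1).

p(t) = -c_1e^(5t) - 2c_2e^(4t), q(t) = -c_1e^(5t) - c_2e^(4t)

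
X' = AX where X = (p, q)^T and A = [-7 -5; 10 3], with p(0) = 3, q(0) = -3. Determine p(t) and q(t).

Coefficient matrix A = [[-7, -5], [10, 3]].
Characteristic polynomial det(A - λI) = λ^2 + 4λ + 29 = 0.
Eigenvalues λ = -2 ± 5i (complex conjugate pair).
For λ=-2+5i: an eigenvector is (0,1) - i(-1,1) = (0 + i, 1 - i).
A real fundamental pair from Re and Im of e^((-2+5i)t)v: X_1 = e^(-2t)(cos(5t)·(0,1) + sin(5t)·(-1,1)), X_2 = e^(-2t)(sin(5t)·(0,1) - cos(5t)·(-1,1)).
General solution: C_1X_1 + C_2X_2.
Applying p(0)=3, q(0)=-3 gives C_1=0, C_2=3.

p(t) = 3e^(-2t)cos(5t), q(t) = 3e^(-2t)sin(5t) - 3e^(-2t)cos(5t)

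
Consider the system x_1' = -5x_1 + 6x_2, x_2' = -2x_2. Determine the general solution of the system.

x_1(t) = 2c_1e^(-2t) + c_2e^(-5t), x_2(t) = c_1e^(-2t)

Coefficient matrix A = [[-5, 6], [0, -2]].
Characteristic polynomial det(A - λI) = λ^2 + 7λ + 10 = 0.
Eigenvalues λ = -2, -5.
For λ=-2: (A-λI) row 1 is [-3, 6], so an eigenvector is (2, 1).
For λ=-5: (A-λI) row 1 is [0, 6], so an eigenvector is (1, 0).
General solution: c_1e^(-2t)(2,1) + c_2e^(-5t)(1,0).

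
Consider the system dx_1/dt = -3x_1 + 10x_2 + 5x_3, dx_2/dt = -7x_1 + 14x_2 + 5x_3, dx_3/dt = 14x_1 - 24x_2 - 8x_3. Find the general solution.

x_1(t) = C_1e^(-3t) + C_2e^(2t), x_2(t) = C_1e^(-3t) + C_2e^(2t) - C_3e^(4t), x_3(t) = -2C_1e^(-3t) - C_2e^(2t) + 2C_3e^(4t)

Coefficient matrix A = [[-3, 10, 5], [-7, 14, 5], [14, -24, -8]].
det(A - λI) = 0 gives eigenvalues λ = -3, 2, 4.
For λ=-3: eigenvector (1,1,-2).
For λ=2: eigenvector (1,1,-1).
For λ=4: eigenvector (0,-1,2).
General solution: C_1e^(-3t)(1,1,-2) + C_2e^(2t)(1,1,-1) + C_3e^(4t)(0,-1,2).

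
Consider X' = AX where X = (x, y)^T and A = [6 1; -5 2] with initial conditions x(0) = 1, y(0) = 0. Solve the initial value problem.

Coefficient matrix A = [[6, 1], [-5, 2]].
Characteristic polynomial det(A - λI) = λ^2 - 8λ + 17 = 0.
Eigenvalues λ = 4 ± i (complex conjugate pair).
For λ=4+i: an eigenvector is (0,1) - i(1,-2) = (0 - i, 1 + 2i).
A real fundamental pair from Re and Im of e^((4+i)t)v: X_1 = e^(4t)(cos(t)·(0,1) + sin(t)·(1,-2)), X_2 = e^(4t)(sin(t)·(0,1) - cos(t)·(1,-2)).
General solution: c_1X_1 + c_2X_2.
Applying x(0)=1, y(0)=0 gives c_1=2, c_2=-1.

x(t) = 2e^(4t)sin(t) + e^(4t)cos(t), y(t) = -5e^(4t)sin(t)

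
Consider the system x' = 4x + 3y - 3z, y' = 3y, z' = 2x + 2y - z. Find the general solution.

Coefficient matrix A = [[4, 3, -3], [0, 3, 0], [2, 2, -1]].
det(A - λI) = 0 gives eigenvalues λ = 1, 3, 2.
For λ=1: eigenvector (1,0,1).
For λ=3: eigenvector (3,1,2).
For λ=2: eigenvector (3,0,2).
General solution: K_1e^(t)(1,0,1) + K_2e^(3t)(3,1,2) + K_3e^(2t)(3,0,2).

x(t) = K_1e^(t) + 3K_2e^(3t) + 3K_3e^(2t), y(t) = K_2e^(3t), z(t) = K_1e^(t) + 2K_2e^(3t) + 2K_3e^(2t)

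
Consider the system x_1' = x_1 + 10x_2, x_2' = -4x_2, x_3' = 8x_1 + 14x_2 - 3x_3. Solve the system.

Coefficient matrix A = [[1, 10, 0], [0, -4, 0], [8, 14, -3]].
det(A - λI) = 0 gives eigenvalues λ = -3, -4, 1.
For λ=-3: eigenvector (0,0,1).
For λ=-4: eigenvector (-2,1,2).
For λ=1: eigenvector (1,0,2).
General solution: K_1e^(-3t)(0,0,1) + K_2e^(-4t)(-2,1,2) + K_3e^(t)(1,0,2).

x_1(t) = -2K_2e^(-4t) + K_3e^(t), x_2(t) = K_2e^(-4t), x_3(t) = K_1e^(-3t) + 2K_2e^(-4t) + 2K_3e^(t)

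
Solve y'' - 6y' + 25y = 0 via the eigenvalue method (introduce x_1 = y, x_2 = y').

Let x_1 = y, x_2 = y'. Then x_1' = x_2 and x_2' = -25x_1 + 6x_2.
A = [[0,1],[-25,6]]; det(A-λI) = λ^2 - 6λ + 25.
Eigenvalues λ = 3 ± 4i.

y(t) = C_1e^(3t)cos(4t) + C_2e^(3t)sin(4t)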